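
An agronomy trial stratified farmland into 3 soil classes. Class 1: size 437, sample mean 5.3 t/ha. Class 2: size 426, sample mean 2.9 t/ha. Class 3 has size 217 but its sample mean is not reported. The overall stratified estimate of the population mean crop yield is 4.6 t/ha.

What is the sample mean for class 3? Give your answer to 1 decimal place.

6.5

Σ Nₕx̄ₕ = N·μ, so 217·x̄_3 = 1080·4.6 − (437·5.3 + 426·2.9).
= 4968 − 3551.5 = 1416.5.
x̄_3 = 1416.5 / 217 = 6.528... → 6.5.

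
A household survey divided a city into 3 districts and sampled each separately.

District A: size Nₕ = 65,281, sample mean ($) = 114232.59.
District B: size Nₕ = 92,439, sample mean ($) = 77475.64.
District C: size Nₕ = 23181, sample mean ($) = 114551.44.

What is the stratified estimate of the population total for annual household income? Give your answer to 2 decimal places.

A: 65281·114232.59 = 7457217707.79
B: 92439·77475.64 = 7161770685.96
C: 23181·114551.44 = 2655416930.64
τ̂ = Σ Nₕx̄ₕ = 17274405324.39.

17274405324.39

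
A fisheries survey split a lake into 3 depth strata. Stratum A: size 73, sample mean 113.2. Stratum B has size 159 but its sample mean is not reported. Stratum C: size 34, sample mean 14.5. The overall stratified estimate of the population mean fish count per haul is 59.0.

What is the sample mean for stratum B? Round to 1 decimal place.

N = 73 + 159 + 34 = 266.
Overall total = μ·N = 59.0·266 = 15694.
Subtract the known strata: 73·113.2 + 34·14.5 = 8756.6.
Remaining total for stratum B: 15694 − 8756.6 = 6937.4.
Divide by its size: 6937.4 / 159 = 43.631... → 43.6.

43.6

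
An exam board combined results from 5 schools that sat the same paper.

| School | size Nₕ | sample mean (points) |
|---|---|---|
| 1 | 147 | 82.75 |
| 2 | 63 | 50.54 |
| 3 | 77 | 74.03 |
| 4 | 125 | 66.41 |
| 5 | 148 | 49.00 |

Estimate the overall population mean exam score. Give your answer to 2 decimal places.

N = 147 + 63 + 77 + 125 + 148 = 560.
The stratified mean weights each stratum mean by its population share Nₕ/N.
Σ Nₕx̄ₕ = 147·82.75 + 63·50.54 + 77·74.03 + 125·66.41 + 148·49.00 = 12164.25 + 3184.02 + 5700.31 + 8301.25 + 7252 = 36601.83.
Divide by N: 36601.83 / 560 = 65.3604... → 65.36.

65.36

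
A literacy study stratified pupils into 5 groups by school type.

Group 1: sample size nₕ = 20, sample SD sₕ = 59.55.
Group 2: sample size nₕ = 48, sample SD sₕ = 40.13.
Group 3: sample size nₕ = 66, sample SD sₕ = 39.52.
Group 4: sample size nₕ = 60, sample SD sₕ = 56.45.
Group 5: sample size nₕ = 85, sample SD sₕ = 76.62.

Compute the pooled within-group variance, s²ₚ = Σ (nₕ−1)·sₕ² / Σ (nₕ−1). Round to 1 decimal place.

1: (20−1)·59.55² = 19·3546.2025 = 67377.8475
2: (48−1)·40.13² = 47·1610.4169 = 75689.5943
3: (66−1)·39.52² = 65·1561.8304 = 101518.976
4: (60−1)·56.45² = 59·3186.6025 = 188009.5475
5: (85−1)·76.62² = 84·5870.6244 = 493132.4496
Numerator = 925728.4149; denominator = Σ(nₕ−1) = 274.
s²ₚ = 925728.4149/274 = 3378.571... → 3378.6.

3378.6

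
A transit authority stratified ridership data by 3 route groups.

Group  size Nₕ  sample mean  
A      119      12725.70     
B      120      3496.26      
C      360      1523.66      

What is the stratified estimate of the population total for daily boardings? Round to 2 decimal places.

A: 119·12725.70 = 1514358.3
B: 120·3496.26 = 419551.2
C: 360·1523.66 = 548517.6
τ̂ = Σ Nₕx̄ₕ = 2482427.10.

2482427.10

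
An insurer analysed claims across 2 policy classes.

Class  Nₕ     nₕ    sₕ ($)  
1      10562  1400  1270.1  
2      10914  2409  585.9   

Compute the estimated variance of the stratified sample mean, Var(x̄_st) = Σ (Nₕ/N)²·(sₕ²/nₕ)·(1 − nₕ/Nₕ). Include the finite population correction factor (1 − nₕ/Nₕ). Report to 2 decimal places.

270.43

N = 21476. Term for each stratum: Wₕ²sₕ²/nₕ·(1−nₕ/Nₕ).
Var(x̄_st) = 241.75611 + 28.67885 = 270.43495 → 270.43.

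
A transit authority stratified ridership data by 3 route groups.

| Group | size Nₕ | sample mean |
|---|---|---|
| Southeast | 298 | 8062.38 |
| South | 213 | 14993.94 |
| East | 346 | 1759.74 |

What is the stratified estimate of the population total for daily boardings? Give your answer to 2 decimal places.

Estimate total by summing Nₕ·x̄ₕ over strata.
298·8062.38 + 213·14993.94 + 346·1759.74 = 2402589.24 + 3193709.22 + 608870.04 = 6205168.50.

6205168.50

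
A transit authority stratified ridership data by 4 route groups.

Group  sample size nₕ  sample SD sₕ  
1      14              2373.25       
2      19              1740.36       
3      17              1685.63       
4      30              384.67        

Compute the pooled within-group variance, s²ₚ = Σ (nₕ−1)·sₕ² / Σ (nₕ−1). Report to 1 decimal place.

Degrees of freedom: 13 + 18 + 16 + 29 = 76.
Σ(nₕ−1)sₕ² = 13·5632315.5625 + 18·3028852.9296 + 16·2841348.4969 + 29·147971.0089 = 177492190.2538.
s²ₚ = 177492190.2538 / 76 = 2335423.556... → 2335423.6.

2335423.6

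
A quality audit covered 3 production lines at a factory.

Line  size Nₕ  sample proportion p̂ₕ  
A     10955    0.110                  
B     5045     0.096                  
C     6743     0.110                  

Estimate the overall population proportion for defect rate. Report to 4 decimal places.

0.1069

N = 10955 + 5045 + 6743 = 22743.
Overall proportion = Σ (Nₕ/N)·p̂ₕ.
Σ Nₕp̂ₕ = 1205.05 + 484.32 + 741.73 = 2431.1.
2431.1 / 22743 = 0.106894... → 0.1069.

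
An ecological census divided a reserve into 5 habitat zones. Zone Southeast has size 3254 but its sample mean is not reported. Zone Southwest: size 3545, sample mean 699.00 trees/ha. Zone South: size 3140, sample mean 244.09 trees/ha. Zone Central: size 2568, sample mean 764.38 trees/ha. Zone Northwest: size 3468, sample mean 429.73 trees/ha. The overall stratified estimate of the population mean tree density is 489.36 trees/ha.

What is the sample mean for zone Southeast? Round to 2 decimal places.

Σ Nₕx̄ₕ = N·μ, so 3254·x̄_Southeast = 15975·489.36 − (3545·699.00 + 3140·244.09 + 2568·764.38 + 3468·429.73).
= 7817526 − 6697629.08 = 1119896.92.
x̄_Southeast = 1119896.92 / 3254 = 344.1601... → 344.16.

344.16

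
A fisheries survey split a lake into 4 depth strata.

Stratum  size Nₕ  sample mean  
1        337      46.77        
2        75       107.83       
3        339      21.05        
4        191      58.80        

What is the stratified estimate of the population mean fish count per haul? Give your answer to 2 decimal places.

N = 942; weights Wₕ = Nₕ/N = (0.3577, 0.0796, 0.3599, 0.2028).
x̄_st = Σ Wₕ·x̄ₕ = 0.3577·46.77 + 0.0796·107.83 + 0.3599·21.05 + 0.2028·58.80 ≈ 44.8147...
→ 44.81.

44.81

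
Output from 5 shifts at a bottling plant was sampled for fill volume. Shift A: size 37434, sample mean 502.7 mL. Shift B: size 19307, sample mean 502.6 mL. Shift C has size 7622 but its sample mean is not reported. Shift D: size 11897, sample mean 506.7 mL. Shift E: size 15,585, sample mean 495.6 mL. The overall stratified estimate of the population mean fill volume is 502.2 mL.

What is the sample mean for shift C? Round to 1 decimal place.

505.2

N = 37434 + 19307 + 7622 + 11897 + 15585 = 91845.
Overall total = μ·N = 502.2·91845 = 46124559.
Subtract the known strata: 37434·502.7 + 19307·502.6 + 11897·506.7 + 15585·495.6 = 42273905.9.
Remaining total for shift C: 46124559 − 42273905.9 = 3850653.1.
Divide by its size: 3850653.1 / 7622 = 505.202... → 505.2.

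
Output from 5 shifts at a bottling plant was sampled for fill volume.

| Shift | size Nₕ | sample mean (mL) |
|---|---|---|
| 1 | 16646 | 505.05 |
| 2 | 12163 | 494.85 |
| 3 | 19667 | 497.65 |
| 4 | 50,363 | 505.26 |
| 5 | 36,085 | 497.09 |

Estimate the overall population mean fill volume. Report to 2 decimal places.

501.00

x̄_st = (Σ Nₕx̄ₕ) / (Σ Nₕ) = (16646·505.05 + 12163·494.85 + 19667·497.65 + 50363·505.26 + 36085·497.09) / 134924
= 67597107.43 / 134924 = 501.0014... → 501.00.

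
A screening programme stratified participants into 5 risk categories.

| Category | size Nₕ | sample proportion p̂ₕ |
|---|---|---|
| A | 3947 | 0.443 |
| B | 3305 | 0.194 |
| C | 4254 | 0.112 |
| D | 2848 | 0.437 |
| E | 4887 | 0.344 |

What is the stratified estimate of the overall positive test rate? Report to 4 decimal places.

0.3010

N = 3947 + 3305 + 4254 + 2848 + 4887 = 19241.
Overall proportion = Σ (Nₕ/N)·p̂ₕ.
Σ Nₕp̂ₕ = 1748.521 + 641.17 + 476.448 + 1244.576 + 1681.128 = 5791.843.
5791.843 / 19241 = 0.301016... → 0.3010.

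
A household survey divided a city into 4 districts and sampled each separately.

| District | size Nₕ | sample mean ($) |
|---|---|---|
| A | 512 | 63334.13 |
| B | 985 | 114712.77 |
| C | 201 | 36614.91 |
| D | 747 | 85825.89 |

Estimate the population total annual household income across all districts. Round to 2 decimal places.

216890689.75

A: 512·63334.13 = 32427074.56
B: 985·114712.77 = 112992078.45
C: 201·36614.91 = 7359596.91
D: 747·85825.89 = 64111939.83
τ̂ = Σ Nₕx̄ₕ = 216890689.75.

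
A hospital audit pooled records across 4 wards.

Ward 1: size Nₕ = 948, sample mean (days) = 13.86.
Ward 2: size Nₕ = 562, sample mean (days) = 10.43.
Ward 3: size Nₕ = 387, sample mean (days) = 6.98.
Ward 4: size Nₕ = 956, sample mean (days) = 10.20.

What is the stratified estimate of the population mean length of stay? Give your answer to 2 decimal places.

11.02

N = 948 + 562 + 387 + 956 = 2853.
The stratified mean weights each stratum mean by its population share Nₕ/N.
Σ Nₕx̄ₕ = 948·13.86 + 562·10.43 + 387·6.98 + 956·10.20 = 13139.28 + 5861.66 + 2701.26 + 9751.2 = 31453.4.
Divide by N: 31453.4 / 2853 = 11.0247... → 11.02.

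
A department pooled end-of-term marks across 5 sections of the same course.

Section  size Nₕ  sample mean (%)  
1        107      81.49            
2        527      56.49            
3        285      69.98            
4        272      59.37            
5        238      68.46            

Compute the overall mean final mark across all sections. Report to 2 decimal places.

x̄_st = (Σ Nₕx̄ₕ) / (Σ Nₕ) = (107·81.49 + 527·56.49 + 285·69.98 + 272·59.37 + 238·68.46) / 1429
= 90876.08 / 1429 = 63.5942... → 63.59.

63.59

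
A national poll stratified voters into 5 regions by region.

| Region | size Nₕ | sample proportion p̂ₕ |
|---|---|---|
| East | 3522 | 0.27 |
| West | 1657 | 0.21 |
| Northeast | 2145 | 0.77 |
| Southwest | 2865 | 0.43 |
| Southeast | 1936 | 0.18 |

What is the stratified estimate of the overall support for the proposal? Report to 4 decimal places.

Wₕ = Nₕ/N with N = 12125: 0.2905, 0.1367, 0.1769, 0.2363, 0.1597.
p̂_st = 0.2905·0.27 + 0.1367·0.21 + 0.1769·0.77 + 0.2363·0.43 + 0.1597·0.18 ≈ 0.373690... → 0.3737.

0.3737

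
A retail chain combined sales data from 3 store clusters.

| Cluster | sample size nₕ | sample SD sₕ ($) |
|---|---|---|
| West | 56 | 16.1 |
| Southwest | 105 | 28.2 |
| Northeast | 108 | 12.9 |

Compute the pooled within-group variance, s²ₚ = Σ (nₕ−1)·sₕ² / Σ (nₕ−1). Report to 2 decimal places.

431.46

West: (56−1)·16.1² = 55·259.21 = 14256.55
Southwest: (105−1)·28.2² = 104·795.24 = 82704.96
Northeast: (108−1)·12.9² = 107·166.41 = 17805.87
Numerator = 114767.38; denominator = Σ(nₕ−1) = 266.
s²ₚ = 114767.38/266 = 431.4563... → 431.46.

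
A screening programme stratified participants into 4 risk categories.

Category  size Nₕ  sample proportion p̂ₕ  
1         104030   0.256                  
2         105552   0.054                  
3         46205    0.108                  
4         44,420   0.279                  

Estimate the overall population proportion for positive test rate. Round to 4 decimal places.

0.1656

N = 104030 + 105552 + 46205 + 44420 = 300207.
Overall proportion = Σ (Nₕ/N)·p̂ₕ.
Σ Nₕp̂ₕ = 26631.68 + 5699.808 + 4990.14 + 12393.18 = 49714.808.
49714.808 / 300207 = 0.165602... → 0.1656.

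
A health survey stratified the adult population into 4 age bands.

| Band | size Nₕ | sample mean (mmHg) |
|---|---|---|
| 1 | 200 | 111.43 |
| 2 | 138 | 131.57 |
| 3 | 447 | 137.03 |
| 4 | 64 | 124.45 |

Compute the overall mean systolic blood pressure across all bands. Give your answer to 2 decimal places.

N = 849; weights Wₕ = Nₕ/N = (0.2356, 0.1625, 0.5265, 0.0754).
x̄_st = Σ Wₕ·x̄ₕ = 0.2356·111.43 + 0.1625·131.57 + 0.5265·137.03 + 0.0754·124.45 ≈ 129.1636...
→ 129.16.

129.16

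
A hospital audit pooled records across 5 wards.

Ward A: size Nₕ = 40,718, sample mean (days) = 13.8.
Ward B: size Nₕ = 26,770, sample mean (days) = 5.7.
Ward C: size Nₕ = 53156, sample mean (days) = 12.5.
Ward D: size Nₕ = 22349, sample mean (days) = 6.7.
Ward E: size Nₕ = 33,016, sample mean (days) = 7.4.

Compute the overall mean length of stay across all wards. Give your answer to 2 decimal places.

10.07

N = 40718 + 26770 + 53156 + 22349 + 33016 = 176009.
Overall mean = Σ (Nₕ/N)·x̄ₕ — weight by population share, not a simple average.
Σ Nₕx̄ₕ = 40718·13.8 + 26770·5.7 + 53156·12.5 + 22349·6.7 + 33016·7.4 = 561908.4 + 152589 + 664450 + 149738.3 + 244318.4 = 1773004.1.
Divide by N: 1773004.1 / 176009 = 10.0734... → 10.07.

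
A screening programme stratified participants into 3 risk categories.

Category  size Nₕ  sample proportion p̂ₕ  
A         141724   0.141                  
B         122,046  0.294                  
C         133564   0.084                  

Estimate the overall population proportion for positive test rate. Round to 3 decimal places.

N = 141724 + 122046 + 133564 = 397334.
Overall proportion = Σ (Nₕ/N)·p̂ₕ.
Σ Nₕp̂ₕ = 19983.084 + 35881.524 + 11219.376 = 67083.984.
67083.984 / 397334 = 0.16884... → 0.169.

0.169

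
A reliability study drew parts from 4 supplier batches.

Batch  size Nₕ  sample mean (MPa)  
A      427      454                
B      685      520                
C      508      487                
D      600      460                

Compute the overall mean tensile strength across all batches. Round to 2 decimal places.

x̄_st = (Σ Nₕx̄ₕ) / (Σ Nₕ) = (427·454 + 685·520 + 508·487 + 600·460) / 2220
= 1073454 / 2220 = 483.5378... → 483.54.

483.54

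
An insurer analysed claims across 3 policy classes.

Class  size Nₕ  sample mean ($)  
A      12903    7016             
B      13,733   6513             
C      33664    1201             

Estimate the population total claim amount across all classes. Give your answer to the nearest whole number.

220400941

Population total = Σ Nₕ·x̄ₕ (each stratum's size times its mean).
12903·7016 + 13733·6513 + 33664·1201 = 90527448 + 89443029 + 40430464 = 220400941.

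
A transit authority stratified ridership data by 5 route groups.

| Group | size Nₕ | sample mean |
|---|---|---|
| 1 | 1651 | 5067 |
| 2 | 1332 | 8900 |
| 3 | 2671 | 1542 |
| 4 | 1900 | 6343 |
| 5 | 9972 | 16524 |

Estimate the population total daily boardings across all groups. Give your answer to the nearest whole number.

Population total = Σ Nₕ·x̄ₕ (each stratum's size times its mean).
1651·5067 + 1332·8900 + 2671·1542 + 1900·6343 + 9972·16524 = 8365617 + 11854800 + 4118682 + 12051700 + 164777328 = 201168127.

201168127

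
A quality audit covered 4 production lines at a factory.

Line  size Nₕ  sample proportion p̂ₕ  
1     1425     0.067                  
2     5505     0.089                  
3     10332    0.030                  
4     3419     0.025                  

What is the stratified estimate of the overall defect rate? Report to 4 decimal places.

0.0474

N = 1425 + 5505 + 10332 + 3419 = 20681.
Overall proportion = Σ (Nₕ/N)·p̂ₕ.
Σ Nₕp̂ₕ = 95.475 + 489.945 + 309.96 + 85.475 = 980.855.
980.855 / 20681 = 0.047428... → 0.0474.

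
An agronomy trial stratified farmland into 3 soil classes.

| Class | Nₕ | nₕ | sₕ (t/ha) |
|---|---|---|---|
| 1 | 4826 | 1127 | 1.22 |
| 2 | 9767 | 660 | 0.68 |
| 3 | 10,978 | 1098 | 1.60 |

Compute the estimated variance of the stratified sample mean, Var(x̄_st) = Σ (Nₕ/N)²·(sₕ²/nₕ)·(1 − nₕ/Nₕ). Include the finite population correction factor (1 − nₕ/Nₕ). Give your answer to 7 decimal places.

N = 25571; Wₕ = Nₕ/N.
class 1: (4826/25571)²·1.22²/1127·(1 − 1127/4826) = 0.0000360555
class 2: (9767/25571)²·0.68²/660·(1 − 660/9767) = 0.0000953048
class 3: (10978/25571)²·1.60²/1098·(1 − 1098/10978) = 0.0003867429
Sum = 0.0005181033 → 0.0005181.

0.0005181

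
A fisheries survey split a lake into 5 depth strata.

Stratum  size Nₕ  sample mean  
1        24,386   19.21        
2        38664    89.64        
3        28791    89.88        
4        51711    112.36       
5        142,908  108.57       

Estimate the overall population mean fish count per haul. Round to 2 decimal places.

97.21

x̄_st = (Σ Nₕx̄ₕ) / (Σ Nₕ) = (24386·19.21 + 38664·89.64 + 28791·89.88 + 51711·112.36 + 142908·108.57) / 286460
= 27847800.62 / 286460 = 97.2136... → 97.21.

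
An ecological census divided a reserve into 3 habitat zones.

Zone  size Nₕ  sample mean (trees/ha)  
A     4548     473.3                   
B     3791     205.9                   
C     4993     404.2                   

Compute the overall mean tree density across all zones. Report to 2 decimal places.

371.39

N = 13332; weights Wₕ = Nₕ/N = (0.3411, 0.2844, 0.3745).
x̄_st = Σ Wₕ·x̄ₕ = 0.3411·473.3 + 0.2844·205.9 + 0.3745·404.2 ≈ 371.3851...
→ 371.39.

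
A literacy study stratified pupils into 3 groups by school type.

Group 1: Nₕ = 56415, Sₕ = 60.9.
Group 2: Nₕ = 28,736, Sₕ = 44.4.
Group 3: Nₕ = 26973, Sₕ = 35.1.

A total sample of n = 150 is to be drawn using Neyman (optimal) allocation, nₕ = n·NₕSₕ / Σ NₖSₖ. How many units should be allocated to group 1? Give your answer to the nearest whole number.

1: NₕSₕ = 56415·60.9 = 3435673.5
2: NₕSₕ = 28736·44.4 = 1275878.4
3: NₕSₕ = 26973·35.1 = 946752.3
Σ NₕSₕ = 5658304.2.
n_1 = 150·3435673.5/5658304.2 = 91.079... → 91.

91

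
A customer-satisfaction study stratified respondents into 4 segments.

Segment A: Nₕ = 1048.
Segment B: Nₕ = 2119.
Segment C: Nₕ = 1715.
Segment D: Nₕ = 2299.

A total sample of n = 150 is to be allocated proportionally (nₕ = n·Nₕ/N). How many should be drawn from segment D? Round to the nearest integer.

Share of segment D = 2299/7181 = 0.32015.
Allocate 150 × 0.32015 = 48.023... → 48.

48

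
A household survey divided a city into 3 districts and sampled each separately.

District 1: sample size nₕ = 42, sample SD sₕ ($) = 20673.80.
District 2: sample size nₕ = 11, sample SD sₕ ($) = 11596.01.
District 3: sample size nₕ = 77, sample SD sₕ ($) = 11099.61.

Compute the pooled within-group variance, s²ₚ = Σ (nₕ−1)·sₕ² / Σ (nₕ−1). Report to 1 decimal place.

222296242.1

Degrees of freedom: 41 + 10 + 76 = 127.
Σ(nₕ−1)sₕ² = 41·427406006.44 + 10·134467447.9201 + 76·123201342.1521 = 28231622746.8006.
s²ₚ = 28231622746.8006 / 127 = 222296242.101... → 222296242.1.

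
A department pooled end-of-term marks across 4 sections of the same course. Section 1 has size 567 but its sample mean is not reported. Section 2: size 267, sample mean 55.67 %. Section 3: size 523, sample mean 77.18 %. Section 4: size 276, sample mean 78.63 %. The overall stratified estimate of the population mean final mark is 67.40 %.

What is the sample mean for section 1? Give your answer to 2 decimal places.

58.44

Σ Nₕx̄ₕ = N·μ, so 567·x̄_1 = 1633·67.40 − (267·55.67 + 523·77.18 + 276·78.63).
= 110064.2 − 76930.91 = 33133.29.
x̄_1 = 33133.29 / 567 = 58.4361... → 58.44.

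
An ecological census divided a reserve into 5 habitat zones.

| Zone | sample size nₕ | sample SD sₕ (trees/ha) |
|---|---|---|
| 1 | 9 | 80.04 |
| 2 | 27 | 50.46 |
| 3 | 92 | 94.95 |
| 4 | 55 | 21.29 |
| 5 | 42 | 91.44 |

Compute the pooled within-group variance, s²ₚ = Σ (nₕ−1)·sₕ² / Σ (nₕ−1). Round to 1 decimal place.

5932.5

1: (9−1)·80.04² = 8·6406.4016 = 51251.2128
2: (27−1)·50.46² = 26·2546.2116 = 66201.5016
3: (92−1)·94.95² = 91·9015.5025 = 820410.7275
4: (55−1)·21.29² = 54·453.2641 = 24476.2614
5: (42−1)·91.44² = 41·8361.2736 = 342812.2176
Numerator = 1305151.9209; denominator = Σ(nₕ−1) = 220.
s²ₚ = 1305151.9209/220 = 5932.509... → 5932.5.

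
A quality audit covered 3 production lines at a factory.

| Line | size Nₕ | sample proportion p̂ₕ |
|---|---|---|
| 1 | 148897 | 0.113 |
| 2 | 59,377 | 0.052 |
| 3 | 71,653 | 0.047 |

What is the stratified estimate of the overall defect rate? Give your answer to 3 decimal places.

N = 148897 + 59377 + 71653 = 279927.
Overall proportion = Σ (Nₕ/N)·p̂ₕ.
Σ Nₕp̂ₕ = 16825.361 + 3087.604 + 3367.691 = 23280.656.
23280.656 / 279927 = 0.08317... → 0.083.

0.083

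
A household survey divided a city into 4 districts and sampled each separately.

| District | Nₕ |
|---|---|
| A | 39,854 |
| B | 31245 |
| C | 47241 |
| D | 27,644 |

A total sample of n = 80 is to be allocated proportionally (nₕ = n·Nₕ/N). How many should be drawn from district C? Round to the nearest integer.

26

Share of district C = 47241/145984 = 0.32360.
Allocate 80 × 0.32360 = 25.888... → 26.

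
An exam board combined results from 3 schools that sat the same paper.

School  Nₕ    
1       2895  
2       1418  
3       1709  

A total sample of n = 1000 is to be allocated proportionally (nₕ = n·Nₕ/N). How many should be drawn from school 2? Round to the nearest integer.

N = 2895 + 1418 + 1709 = 6022.
n_2 = 1000·1418/6022 = 235.470... → 235.

235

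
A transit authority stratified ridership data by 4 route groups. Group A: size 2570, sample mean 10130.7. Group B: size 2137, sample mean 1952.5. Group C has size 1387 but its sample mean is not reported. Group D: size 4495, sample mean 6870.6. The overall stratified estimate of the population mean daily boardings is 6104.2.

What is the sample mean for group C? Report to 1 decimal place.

2556.3

Σ Nₕx̄ₕ = N·μ, so 1387·x̄_C = 10589·6104.2 − (2570·10130.7 + 2137·1952.5 + 4495·6870.6).
= 64637373.8 − 61091738.5 = 3545635.3.
x̄_C = 3545635.3 / 1387 = 2556.334... → 2556.3.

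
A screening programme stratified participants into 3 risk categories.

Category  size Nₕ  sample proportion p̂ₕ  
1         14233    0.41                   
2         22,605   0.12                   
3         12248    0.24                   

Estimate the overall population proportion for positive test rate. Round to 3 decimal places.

0.234

Wₕ = Nₕ/N with N = 49086: 0.2900, 0.4605, 0.2495.
p̂_st = 0.2900·0.41 + 0.4605·0.12 + 0.2495·0.24 ≈ 0.23403... → 0.234.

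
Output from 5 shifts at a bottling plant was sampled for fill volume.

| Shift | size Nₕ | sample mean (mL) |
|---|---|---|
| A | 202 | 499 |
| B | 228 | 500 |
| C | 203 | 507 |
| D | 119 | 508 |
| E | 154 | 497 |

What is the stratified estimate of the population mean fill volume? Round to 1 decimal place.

x̄_st = (Σ Nₕx̄ₕ) / (Σ Nₕ) = (202·499 + 228·500 + 203·507 + 119·508 + 154·497) / 906
= 454709 / 906 = 501.886... → 501.9.

501.9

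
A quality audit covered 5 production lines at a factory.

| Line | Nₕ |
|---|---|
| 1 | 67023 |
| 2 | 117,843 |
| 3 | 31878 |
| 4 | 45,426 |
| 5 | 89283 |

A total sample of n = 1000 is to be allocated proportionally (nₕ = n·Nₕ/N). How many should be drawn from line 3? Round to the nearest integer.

Share of line 3 = 31878/351453 = 0.09070.
Allocate 1000 × 0.09070 = 90.703... → 91.

91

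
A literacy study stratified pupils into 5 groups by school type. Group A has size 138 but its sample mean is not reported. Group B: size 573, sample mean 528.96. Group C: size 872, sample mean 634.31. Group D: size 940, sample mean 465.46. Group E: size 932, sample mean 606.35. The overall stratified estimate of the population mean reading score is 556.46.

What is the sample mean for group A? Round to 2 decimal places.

N = 138 + 573 + 872 + 940 + 932 = 3455.
Overall total = μ·N = 556.46·3455 = 1922569.3.
Subtract the known strata: 573·528.96 + 872·634.31 + 940·465.46 + 932·606.35 = 1858863.
Remaining total for group A: 1922569.3 − 1858863 = 63706.3.
Divide by its size: 63706.3 / 138 = 461.6399... → 461.64.

461.64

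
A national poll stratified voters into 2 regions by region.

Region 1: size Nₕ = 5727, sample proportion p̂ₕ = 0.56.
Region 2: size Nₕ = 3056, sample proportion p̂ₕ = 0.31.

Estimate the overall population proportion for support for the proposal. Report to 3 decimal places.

Wₕ = Nₕ/N with N = 8783: 0.6521, 0.3479.
p̂_st = 0.6521·0.56 + 0.3479·0.31 ≈ 0.47301... → 0.473.

0.473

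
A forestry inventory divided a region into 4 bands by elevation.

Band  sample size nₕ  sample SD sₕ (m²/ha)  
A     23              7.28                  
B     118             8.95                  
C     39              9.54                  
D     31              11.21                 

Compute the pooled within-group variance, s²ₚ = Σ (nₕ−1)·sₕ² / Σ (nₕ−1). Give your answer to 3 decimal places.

85.828

Degrees of freedom: 22 + 117 + 38 + 30 = 207.
Σ(nₕ−1)sₕ² = 22·52.9984 + 117·80.1025 + 38·91.0116 + 30·125.6641 = 17766.3211.
s²ₚ = 17766.3211 / 207 = 85.82764... → 85.828.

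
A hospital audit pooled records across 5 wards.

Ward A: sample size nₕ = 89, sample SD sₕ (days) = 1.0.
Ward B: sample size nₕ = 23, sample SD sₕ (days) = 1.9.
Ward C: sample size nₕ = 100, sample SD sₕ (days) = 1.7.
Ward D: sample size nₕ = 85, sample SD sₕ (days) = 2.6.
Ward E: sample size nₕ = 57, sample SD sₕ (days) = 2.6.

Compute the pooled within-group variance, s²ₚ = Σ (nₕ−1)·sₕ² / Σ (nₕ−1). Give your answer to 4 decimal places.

4.0113

A: (89−1)·1.0² = 88·1 = 88
B: (23−1)·1.9² = 22·3.61 = 79.42
C: (100−1)·1.7² = 99·2.89 = 286.11
D: (85−1)·2.6² = 84·6.76 = 567.84
E: (57−1)·2.6² = 56·6.76 = 378.56
Numerator = 1399.93; denominator = Σ(nₕ−1) = 349.
s²ₚ = 1399.93/349 = 4.011261... → 4.0113.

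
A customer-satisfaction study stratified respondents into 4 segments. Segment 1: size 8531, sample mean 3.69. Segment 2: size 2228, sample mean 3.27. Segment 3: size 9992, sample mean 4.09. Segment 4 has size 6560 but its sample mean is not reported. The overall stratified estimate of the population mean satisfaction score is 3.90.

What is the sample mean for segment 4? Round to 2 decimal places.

4.10

Σ Nₕx̄ₕ = N·μ, so 6560·x̄_4 = 27311·3.90 − (8531·3.69 + 2228·3.27 + 9992·4.09).
= 106512.9 − 79632.23 = 26880.67.
x̄_4 = 26880.67 / 6560 = 4.0977... → 4.10.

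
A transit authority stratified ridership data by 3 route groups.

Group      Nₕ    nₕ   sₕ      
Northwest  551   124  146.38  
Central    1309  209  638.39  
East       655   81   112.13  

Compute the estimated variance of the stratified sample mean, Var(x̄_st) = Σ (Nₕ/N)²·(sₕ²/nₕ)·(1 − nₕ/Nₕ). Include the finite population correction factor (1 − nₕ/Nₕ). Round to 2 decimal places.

459.55

N = 2515. Term for each stratum: Wₕ²sₕ²/nₕ·(1−nₕ/Nₕ).
Var(x̄_st) = 6.42755 + 443.89701 + 9.22648 = 459.55103 → 459.55.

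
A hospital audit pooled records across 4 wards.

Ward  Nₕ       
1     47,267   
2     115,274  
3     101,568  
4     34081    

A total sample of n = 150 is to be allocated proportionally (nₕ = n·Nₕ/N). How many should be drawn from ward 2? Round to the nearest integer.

58

Share of ward 2 = 115274/298190 = 0.38658.
Allocate 150 × 0.38658 = 57.987... → 58.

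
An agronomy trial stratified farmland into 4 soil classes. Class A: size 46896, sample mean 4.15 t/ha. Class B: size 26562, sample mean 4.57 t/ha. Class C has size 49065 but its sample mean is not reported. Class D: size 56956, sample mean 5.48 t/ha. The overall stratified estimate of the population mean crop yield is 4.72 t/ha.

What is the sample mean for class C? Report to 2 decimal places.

N = 46896 + 26562 + 49065 + 56956 = 179479.
Overall total = μ·N = 4.72·179479 = 847140.88.
Subtract the known strata: 46896·4.15 + 26562·4.57 + 56956·5.48 = 628125.62.
Remaining total for class C: 847140.88 − 628125.62 = 219015.26.
Divide by its size: 219015.26 / 49065 = 4.4638... → 4.46.

4.46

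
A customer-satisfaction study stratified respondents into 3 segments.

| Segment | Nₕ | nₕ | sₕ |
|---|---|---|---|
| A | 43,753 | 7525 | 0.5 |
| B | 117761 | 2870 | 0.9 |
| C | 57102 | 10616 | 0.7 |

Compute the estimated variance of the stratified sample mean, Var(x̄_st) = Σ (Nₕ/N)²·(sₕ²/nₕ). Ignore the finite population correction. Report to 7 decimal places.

0.0000864

N = 218616; Wₕ = Nₕ/N.
segment A: (43753/218616)²·0.5²/7525 = 0.0000013307
segment B: (117761/218616)²·0.9²/2870 = 0.0000818921
segment C: (57102/218616)²·0.7²/10616 = 0.0000031490
Sum = 0.0000863719 → 0.0000864.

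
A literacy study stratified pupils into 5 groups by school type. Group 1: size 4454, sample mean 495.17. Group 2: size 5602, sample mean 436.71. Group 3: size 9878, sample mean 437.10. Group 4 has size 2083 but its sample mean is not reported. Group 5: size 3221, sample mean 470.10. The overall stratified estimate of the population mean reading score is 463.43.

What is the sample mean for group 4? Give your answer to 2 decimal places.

N = 4454 + 5602 + 9878 + 2083 + 3221 = 25238.
Overall total = μ·N = 463.43·25238 = 11696046.34.
Subtract the known strata: 4454·495.17 + 5602·436.71 + 9878·437.10 + 3221·470.10 = 10483802.5.
Remaining total for group 4: 11696046.34 − 10483802.5 = 1212243.84.
Divide by its size: 1212243.84 / 2083 = 581.9702... → 581.97.

581.97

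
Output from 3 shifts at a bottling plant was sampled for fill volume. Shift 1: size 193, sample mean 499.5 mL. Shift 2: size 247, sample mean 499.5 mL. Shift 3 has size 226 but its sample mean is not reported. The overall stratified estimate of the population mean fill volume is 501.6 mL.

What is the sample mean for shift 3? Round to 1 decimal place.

N = 193 + 247 + 226 = 666.
Overall total = μ·N = 501.6·666 = 334065.6.
Subtract the known strata: 193·499.5 + 247·499.5 = 219780.
Remaining total for shift 3: 334065.6 − 219780 = 114285.6.
Divide by its size: 114285.6 / 226 = 505.688... → 505.7.

505.7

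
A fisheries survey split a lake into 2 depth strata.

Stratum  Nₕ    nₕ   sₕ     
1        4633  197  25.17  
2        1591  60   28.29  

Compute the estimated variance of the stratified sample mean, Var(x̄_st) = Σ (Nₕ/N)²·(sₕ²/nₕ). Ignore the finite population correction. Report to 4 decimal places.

2.6535

N = 6224; Wₕ = Nₕ/N.
stratum 1: (4633/6224)²·25.17²/197 = 1.7819095
stratum 2: (1591/6224)²·28.29²/60 = 0.8715972
Sum = 2.6535067 → 2.6535.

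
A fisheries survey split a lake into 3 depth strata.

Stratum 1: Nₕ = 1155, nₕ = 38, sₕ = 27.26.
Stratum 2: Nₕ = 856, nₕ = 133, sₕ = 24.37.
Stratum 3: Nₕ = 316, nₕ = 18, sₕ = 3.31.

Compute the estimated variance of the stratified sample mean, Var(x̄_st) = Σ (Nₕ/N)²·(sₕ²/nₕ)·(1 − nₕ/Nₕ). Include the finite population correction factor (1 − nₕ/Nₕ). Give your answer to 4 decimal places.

5.1801

N = 2327. Term for each stratum: Wₕ²sₕ²/nₕ·(1−nₕ/Nₕ).
Var(x̄_st) = 4.6591908 + 0.5103624 + 0.0105851 = 5.1801383 → 5.1801.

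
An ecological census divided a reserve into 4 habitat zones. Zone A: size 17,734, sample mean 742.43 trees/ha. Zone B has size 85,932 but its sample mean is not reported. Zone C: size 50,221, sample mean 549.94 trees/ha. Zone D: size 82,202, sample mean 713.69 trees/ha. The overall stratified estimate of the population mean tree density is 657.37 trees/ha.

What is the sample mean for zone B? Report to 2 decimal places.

N = 17734 + 85932 + 50221 + 82202 = 236089.
Overall total = μ·N = 657.37·236089 = 155197825.93.
Subtract the known strata: 17734·742.43 + 50221·549.94 + 82202·713.69 = 99451535.74.
Remaining total for zone B: 155197825.93 − 99451535.74 = 55746290.19.
Divide by its size: 55746290.19 / 85932 = 648.7256... → 648.73.

648.73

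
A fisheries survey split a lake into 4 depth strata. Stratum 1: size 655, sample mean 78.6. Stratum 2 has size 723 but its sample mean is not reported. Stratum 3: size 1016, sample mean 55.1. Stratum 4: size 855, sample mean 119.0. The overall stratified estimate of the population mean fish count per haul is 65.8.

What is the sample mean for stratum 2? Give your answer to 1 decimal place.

6.3

Σ Nₕx̄ₕ = N·μ, so 723·x̄_2 = 3249·65.8 − (655·78.6 + 1016·55.1 + 855·119.0).
= 213784.2 − 209209.6 = 4574.6.
x̄_2 = 4574.6 / 723 = 6.327... → 6.3.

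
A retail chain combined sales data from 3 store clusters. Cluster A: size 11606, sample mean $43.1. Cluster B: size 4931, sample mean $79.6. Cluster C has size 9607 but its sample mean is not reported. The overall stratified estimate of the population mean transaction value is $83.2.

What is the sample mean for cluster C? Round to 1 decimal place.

133.5

N = 11606 + 4931 + 9607 = 26144.
Overall total = μ·N = 83.2·26144 = 2175180.8.
Subtract the known strata: 11606·43.1 + 4931·79.6 = 892726.2.
Remaining total for cluster C: 2175180.8 − 892726.2 = 1282454.6.
Divide by its size: 1282454.6 / 9607 = 133.492... → 133.5.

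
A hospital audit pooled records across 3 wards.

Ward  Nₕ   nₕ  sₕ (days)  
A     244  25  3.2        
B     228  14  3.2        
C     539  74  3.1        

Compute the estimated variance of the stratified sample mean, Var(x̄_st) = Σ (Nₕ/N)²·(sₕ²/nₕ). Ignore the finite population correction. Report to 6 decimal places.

0.097970

N = 1011. Term for each stratum: Wₕ²sₕ²/nₕ.
Var(x̄_st) = 0.023858179 + 0.037199689 + 0.036911941 = 0.097969809 → 0.097970.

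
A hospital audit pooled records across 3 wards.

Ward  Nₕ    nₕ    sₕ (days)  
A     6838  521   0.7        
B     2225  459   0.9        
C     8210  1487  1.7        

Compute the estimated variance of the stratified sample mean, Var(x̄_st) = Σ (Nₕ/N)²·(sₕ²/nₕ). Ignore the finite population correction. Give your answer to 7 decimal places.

N = 17273; Wₕ = Nₕ/N.
ward A: (6838/17273)²·0.7²/521 = 0.0001473944
ward B: (2225/17273)²·0.9²/459 = 0.0000292817
ward C: (8210/17273)²·1.7²/1487 = 0.0004390739
Sum = 0.0006157501 → 0.0006158.

0.0006158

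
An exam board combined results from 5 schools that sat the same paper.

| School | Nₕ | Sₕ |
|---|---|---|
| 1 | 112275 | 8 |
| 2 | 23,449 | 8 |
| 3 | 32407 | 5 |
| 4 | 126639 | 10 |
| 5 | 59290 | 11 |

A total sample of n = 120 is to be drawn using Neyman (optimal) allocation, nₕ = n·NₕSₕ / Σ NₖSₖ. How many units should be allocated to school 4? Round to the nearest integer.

48

Σ NₕSₕ = 112275·8 + 23449·8 + 32407·5 + 126639·10 + 59290·11 = 3166407.
Share for 4: 1266390/3166407 = 0.39995.
n_4 = 120 × 0.39995 = 47.993... → 48.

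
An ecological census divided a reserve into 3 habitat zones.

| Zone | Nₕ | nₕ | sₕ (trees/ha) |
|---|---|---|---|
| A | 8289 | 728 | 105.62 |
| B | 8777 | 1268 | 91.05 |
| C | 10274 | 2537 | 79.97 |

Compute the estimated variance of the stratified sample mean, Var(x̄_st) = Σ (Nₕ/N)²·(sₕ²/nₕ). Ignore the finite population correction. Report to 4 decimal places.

N = 27340; Wₕ = Nₕ/N.
zone A: (8289/27340)²·105.62²/728 = 1.4085368
zone B: (8777/27340)²·91.05²/1268 = 0.6738075
zone C: (10274/27340)²·79.97²/2537 = 0.3559720
Sum = 2.4383163 → 2.4383.

2.4383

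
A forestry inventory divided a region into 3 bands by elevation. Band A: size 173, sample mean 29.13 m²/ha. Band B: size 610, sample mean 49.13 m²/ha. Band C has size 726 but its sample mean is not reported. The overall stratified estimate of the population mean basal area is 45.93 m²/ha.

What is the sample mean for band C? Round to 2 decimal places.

N = 173 + 610 + 726 = 1509.
Overall total = μ·N = 45.93·1509 = 69308.37.
Subtract the known strata: 173·29.13 + 610·49.13 = 35008.79.
Remaining total for band C: 69308.37 − 35008.79 = 34299.58.
Divide by its size: 34299.58 / 726 = 47.2446... → 47.24.

47.24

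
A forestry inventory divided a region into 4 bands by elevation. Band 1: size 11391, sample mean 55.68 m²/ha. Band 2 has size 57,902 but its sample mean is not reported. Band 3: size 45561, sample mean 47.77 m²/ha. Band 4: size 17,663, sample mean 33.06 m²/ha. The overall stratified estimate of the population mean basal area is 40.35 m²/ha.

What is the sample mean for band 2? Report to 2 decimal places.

33.72

N = 11391 + 57902 + 45561 + 17663 = 132517.
Overall total = μ·N = 40.35·132517 = 5347060.95.
Subtract the known strata: 11391·55.68 + 45561·47.77 + 17663·33.06 = 3394638.63.
Remaining total for band 2: 5347060.95 − 3394638.63 = 1952422.32.
Divide by its size: 1952422.32 / 57902 = 33.7194... → 33.72.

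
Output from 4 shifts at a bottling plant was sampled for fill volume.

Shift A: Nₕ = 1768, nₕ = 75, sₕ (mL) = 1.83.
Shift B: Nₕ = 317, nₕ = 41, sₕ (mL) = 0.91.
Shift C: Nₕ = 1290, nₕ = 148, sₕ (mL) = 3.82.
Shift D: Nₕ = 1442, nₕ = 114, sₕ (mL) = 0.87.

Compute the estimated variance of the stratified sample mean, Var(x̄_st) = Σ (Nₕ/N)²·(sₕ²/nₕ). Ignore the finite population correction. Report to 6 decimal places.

0.013769

N = 4817; Wₕ = Nₕ/N.
shift A: (1768/4817)²·1.83²/75 = 0.006015229
shift B: (317/4817)²·0.91²/41 = 0.000087471
shift C: (1290/4817)²·3.82²/148 = 0.007071168
shift D: (1442/4817)²·0.87²/114 = 0.000594992
Sum = 0.013768859 → 0.013769.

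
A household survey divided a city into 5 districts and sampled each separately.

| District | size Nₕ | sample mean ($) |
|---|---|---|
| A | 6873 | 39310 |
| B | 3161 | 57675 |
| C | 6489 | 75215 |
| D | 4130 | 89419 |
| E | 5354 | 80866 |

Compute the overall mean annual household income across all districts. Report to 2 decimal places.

N = 26007; weights Wₕ = Nₕ/N = (0.2643, 0.1215, 0.2495, 0.1588, 0.2059).
x̄_st = Σ Wₕ·x̄ₕ = 0.2643·39310 + 0.1215·57675 + 0.2495·75215 + 0.1588·89419 + 0.2059·80866 ≈ 67013.3223...
→ 67013.32.

67013.32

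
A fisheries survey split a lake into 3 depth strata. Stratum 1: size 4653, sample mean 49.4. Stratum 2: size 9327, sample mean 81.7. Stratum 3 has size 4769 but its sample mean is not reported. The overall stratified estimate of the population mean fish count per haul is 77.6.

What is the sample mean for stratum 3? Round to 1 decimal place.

N = 4653 + 9327 + 4769 = 18749.
Overall total = μ·N = 77.6·18749 = 1454922.4.
Subtract the known strata: 4653·49.4 + 9327·81.7 = 991874.1.
Remaining total for stratum 3: 1454922.4 − 991874.1 = 463048.3.
Divide by its size: 463048.3 / 4769 = 97.095... → 97.1.

97.1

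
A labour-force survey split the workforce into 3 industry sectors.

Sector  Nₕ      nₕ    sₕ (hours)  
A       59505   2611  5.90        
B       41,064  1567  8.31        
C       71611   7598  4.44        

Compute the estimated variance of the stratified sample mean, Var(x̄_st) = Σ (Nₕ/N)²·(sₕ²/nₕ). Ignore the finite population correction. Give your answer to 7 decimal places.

0.0045478

N = 172180. Term for each stratum: Wₕ²sₕ²/nₕ.
Var(x̄_st) = 0.0015923505 + 0.0025066295 + 0.0004488081 = 0.0045477881 → 0.0045478.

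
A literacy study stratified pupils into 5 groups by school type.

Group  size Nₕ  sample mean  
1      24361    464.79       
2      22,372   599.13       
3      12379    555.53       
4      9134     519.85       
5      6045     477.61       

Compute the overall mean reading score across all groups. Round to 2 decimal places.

528.18

N = 24361 + 22372 + 12379 + 9134 + 6045 = 74291.
The stratified mean weights each stratum mean by its population share Nₕ/N.
Σ Nₕx̄ₕ = 24361·464.79 + 22372·599.13 + 12379·555.53 + 9134·519.85 + 6045·477.61 = 11322749.19 + 13403736.36 + 6876905.87 + 4748309.9 + 2887152.45 = 39238853.77.
Divide by N: 39238853.77 / 74291 = 528.1778... → 528.18.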